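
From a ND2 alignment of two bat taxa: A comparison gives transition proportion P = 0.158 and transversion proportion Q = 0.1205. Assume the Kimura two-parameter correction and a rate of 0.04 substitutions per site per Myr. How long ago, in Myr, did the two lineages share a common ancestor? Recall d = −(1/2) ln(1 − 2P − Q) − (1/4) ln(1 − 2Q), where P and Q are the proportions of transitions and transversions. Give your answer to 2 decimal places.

Under the Kimura two-parameter model, d = −½ ln(1 − 2P − Q) − ¼ ln(1 − 2Q).
1 − 2P − Q = 0.5635, giving −½ ln(0.5635) = 0.286794.
1 − 2Q = 0.759, giving −¼ ln(0.759) = 0.068938.
d = 0.286794 + 0.068938 = 0.355732.
Under a molecular clock d = 2μt, so t = d/(2μ) = 0.355732 / (2 × 0.04) = 4.45 Myr.

4.45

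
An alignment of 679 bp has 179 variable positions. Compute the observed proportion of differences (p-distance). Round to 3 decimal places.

p = 179/679 = 0.263622… ≈ 0.264 (to 3 d.p.).

0.264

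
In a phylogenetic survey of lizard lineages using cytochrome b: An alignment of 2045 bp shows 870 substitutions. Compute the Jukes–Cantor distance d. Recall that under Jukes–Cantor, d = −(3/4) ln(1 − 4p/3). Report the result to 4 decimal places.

p = 870/2045 ≈ 0.425428.
d = −(3/4) ln(1 − 4p/3) = −0.75 ln(1 − 0.567237) = −0.75 ln(0.432763)
  = −0.75 × (-0.837565) = 0.628174 substitutions/site.

0.6282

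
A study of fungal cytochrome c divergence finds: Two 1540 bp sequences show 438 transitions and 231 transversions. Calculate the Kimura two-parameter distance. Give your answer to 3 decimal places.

P = 438/1540 ≈ 0.284416 and Q = 231/1540 = 0.15.
Under the Kimura two-parameter model, d = −½ ln(1 − 2P − Q) − ¼ ln(1 − 2Q).
1 − 2P − Q = 0.281168, giving −½ ln(0.281168) = 0.634401.
1 − 2Q = 0.7, giving −¼ ln(0.7) = 0.089169.
d = 0.634401 + 0.089169 = 0.723570.

0.724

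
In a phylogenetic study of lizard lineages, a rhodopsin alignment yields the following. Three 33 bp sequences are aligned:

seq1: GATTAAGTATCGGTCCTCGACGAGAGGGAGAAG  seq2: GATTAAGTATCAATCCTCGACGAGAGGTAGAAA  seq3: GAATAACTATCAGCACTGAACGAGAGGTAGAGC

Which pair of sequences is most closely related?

seq1–seq2: 4/33 differ, p = 0.121, d = 0.132.
seq1–seq3: 10/33 differ, p = 0.303, d = 0.388.
seq2–seq3: 9/33 differ, p = 0.273, d = 0.339.
The smallest distance is between seq1 and seq2.

seq1 and seq2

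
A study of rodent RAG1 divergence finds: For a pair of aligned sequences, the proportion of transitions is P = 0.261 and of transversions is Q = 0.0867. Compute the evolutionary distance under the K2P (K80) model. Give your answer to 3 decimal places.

Under the Kimura two-parameter model, d = −½ ln(1 − 2P − Q) − ¼ ln(1 − 2Q).
1 − 2P − Q = 0.3913, giving −½ ln(0.3913) = 0.469140.
1 − 2Q = 0.8266, giving −¼ ln(0.8266) = 0.047609.
d = 0.469140 + 0.047609 = 0.516749.

0.517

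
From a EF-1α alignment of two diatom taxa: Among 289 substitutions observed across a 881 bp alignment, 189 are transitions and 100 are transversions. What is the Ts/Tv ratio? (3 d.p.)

1.890

R = 189/100 = 1.890.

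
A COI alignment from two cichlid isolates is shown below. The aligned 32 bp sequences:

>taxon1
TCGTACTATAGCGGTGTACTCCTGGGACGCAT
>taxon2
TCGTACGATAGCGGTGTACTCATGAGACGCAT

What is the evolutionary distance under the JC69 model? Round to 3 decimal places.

The sequences differ at 3 of 32 sites (7, 22, 25), so p = 3/32 = 0.09375.
d = −(3/4) ln(1 − 4p/3) = −0.75 ln(1 − 0.125) = −0.75 ln(0.875)
  = −0.75 × (-0.133531) = 0.100148 substitutions/site.

0.100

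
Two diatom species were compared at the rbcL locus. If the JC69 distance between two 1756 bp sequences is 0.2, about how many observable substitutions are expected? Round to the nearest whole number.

308

Invert JC69: p = (3/4)(1 − e^(−4d/3)) = 0.75 × (1 − e^(-0.266667)) = 0.75 × (1 − 0.765928) = 0.175554.
Expected differing sites = pL ≈ 0.175554 × 1756 = 308.272824 ≈ 308.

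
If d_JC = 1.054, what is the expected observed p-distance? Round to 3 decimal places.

0.566

p = (3/4)(1 − e^(−4d/3)) = 0.75 × (1 − e^(-1.405333)) = 0.75 × (1 − 0.245285) = 0.566036.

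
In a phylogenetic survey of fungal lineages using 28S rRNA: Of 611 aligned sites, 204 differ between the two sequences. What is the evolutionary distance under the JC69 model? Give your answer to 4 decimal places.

p = 204/611 ≈ 0.333879.
d = −(3/4) ln(1 − 4p/3) = −0.75 ln(1 − 0.445172) = −0.75 ln(0.554828)
  = −0.75 × (-0.589097) = 0.441823 substitutions/site.

0.4418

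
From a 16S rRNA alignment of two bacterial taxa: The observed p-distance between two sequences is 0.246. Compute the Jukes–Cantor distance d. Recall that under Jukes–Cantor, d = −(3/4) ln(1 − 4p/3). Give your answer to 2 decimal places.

d = −(3/4) ln(1 − 4p/3) = −0.75 ln(1 − 0.328) = −0.75 ln(0.672)
  = −0.75 × (-0.397497) = 0.298123 substitutions/site.

0.30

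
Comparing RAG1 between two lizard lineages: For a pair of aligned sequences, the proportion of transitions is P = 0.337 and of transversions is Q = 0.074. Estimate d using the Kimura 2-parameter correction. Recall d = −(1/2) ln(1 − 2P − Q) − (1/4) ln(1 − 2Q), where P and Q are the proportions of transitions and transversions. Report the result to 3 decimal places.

Under the Kimura two-parameter model, d = −½ ln(1 − 2P − Q) − ¼ ln(1 − 2Q).
1 − 2P − Q = 0.252, giving −½ ln(0.252) = 0.689163.
1 − 2Q = 0.852, giving −¼ ln(0.852) = 0.040042.
d = 0.689163 + 0.040042 = 0.729205.

0.729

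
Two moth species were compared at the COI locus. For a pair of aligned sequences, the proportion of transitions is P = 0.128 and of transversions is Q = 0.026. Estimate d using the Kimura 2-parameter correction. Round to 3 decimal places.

Under the Kimura two-parameter model, d = −½ ln(1 − 2P − Q) − ¼ ln(1 − 2Q).
1 − 2P − Q = 0.718, giving −½ ln(0.718) = 0.165643.
1 − 2Q = 0.948, giving −¼ ln(0.948) = 0.013350.
d = 0.165643 + 0.013350 = 0.178993.

0.179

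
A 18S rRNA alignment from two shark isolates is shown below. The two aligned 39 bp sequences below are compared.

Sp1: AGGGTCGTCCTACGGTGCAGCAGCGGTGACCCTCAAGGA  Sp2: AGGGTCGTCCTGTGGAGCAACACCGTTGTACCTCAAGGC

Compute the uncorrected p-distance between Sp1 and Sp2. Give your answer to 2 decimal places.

0.23

The sequences differ at 9 of 39 positions (sites 12, 13, 16, 20, 23, 26, 29, 30, 39).
p = 9/39 = 0.230769… ≈ 0.23 (to 2 d.p.).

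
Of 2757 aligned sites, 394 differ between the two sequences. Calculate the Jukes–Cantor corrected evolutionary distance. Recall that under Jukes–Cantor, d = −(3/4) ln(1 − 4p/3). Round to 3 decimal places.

p = 394/2757 ≈ 0.142909.
d = −(3/4) ln(1 − 4p/3) = −0.75 ln(1 − 0.190545) = −0.75 ln(0.809455)
  = −0.75 × (-0.211394) = 0.158546 substitutions/site.

0.159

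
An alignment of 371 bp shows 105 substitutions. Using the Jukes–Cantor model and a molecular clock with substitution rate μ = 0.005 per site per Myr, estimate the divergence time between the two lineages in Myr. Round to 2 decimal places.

35.53

p = 105/371 ≈ 0.283019.
d = −(3/4) ln(1 − 4p/3) = −0.75 ln(1 − 0.377359) = −0.75 ln(0.622641)
  = −0.75 × (-0.473785) = 0.355339 substitutions/site.
Under a molecular clock d = 2μt, so t = d/(2μ) = 0.355339 / (2 × 0.005) = 35.53 Myr.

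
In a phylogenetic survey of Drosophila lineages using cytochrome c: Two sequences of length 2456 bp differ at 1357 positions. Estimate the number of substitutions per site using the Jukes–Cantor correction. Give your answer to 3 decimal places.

1.001

p = 1357/2456 ≈ 0.552524.
d = −(3/4) ln(1 − 4p/3) = −0.75 ln(1 − 0.736699) = −0.75 ln(0.263301)
  = −0.75 × (-1.334457) = 1.000843 substitutions/site.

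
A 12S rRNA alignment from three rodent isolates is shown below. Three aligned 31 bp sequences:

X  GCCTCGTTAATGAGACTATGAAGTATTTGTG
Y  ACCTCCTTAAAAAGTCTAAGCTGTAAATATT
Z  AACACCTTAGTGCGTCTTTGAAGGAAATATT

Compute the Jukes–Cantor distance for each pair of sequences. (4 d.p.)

X–Y: 12/31 sites differ → p ≈ 0.387097, d = −0.75 ln(1 − 0.516129) = 0.544453 ≈ 0.5445.
X–Z: 13/31 sites differ → p ≈ 0.419355, d = −0.75 ln(1 − 0.55914) = 0.614271 ≈ 0.6143.
Y–Z: 11/31 sites differ → p ≈ 0.354839, d = −0.75 ln(1 − 0.473119) = 0.480585 ≈ 0.4806.

d(X,Y) = 0.5445, d(X,Z) = 0.6143, d(Y,Z) = 0.4806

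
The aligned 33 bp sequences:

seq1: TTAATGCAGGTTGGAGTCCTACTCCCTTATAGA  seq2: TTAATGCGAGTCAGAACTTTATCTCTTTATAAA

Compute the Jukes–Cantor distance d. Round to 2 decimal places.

0.56

The sequences differ at 13 of 33 sites, so p = 13/33 ≈ 0.393939.
d = −(3/4) ln(1 − 4p/3) = −0.75 ln(1 − 0.525252) = −0.75 ln(0.474748)
  = −0.75 × (-0.744971) = 0.558728 substitutions/site.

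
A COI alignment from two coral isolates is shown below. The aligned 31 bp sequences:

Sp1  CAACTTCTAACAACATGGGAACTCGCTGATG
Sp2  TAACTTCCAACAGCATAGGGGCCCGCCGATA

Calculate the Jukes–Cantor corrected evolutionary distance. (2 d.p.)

The sequences differ at 9 of 31 sites (1, 8, 13, 17, 20, 21, 23, 27, 31), so p = 9/31 ≈ 0.290323.
d = −(3/4) ln(1 − 4p/3) = −0.75 ln(1 − 0.387097) = −0.75 ln(0.612903)
  = −0.75 × (-0.489549) = 0.367162 substitutions/site.

0.37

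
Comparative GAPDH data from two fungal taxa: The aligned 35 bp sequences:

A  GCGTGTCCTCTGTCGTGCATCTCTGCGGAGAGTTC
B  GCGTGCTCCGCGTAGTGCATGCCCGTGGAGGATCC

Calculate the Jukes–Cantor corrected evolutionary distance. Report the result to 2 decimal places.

0.51

The sequences differ at 13 of 35 sites, so p = 13/35 ≈ 0.371429.
d = −(3/4) ln(1 − 4p/3) = −0.75 ln(1 − 0.495239) = −0.75 ln(0.504761)
  = −0.75 × (-0.683670) = 0.512753 substitutions/site.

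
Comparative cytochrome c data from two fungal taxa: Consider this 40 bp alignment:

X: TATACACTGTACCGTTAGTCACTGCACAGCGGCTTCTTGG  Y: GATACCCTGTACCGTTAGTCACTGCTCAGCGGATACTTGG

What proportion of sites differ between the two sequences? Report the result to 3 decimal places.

0.125

The sequences differ at 5 of 40 positions (sites 1, 6, 26, 33, 35).
p = 5/40 = 0.125.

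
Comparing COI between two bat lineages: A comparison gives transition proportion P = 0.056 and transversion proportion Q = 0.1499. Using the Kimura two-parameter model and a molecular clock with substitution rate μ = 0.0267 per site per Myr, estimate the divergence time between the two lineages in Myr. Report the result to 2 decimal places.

4.51

Under the Kimura two-parameter model, d = −½ ln(1 − 2P − Q) − ¼ ln(1 − 2Q).
1 − 2P − Q = 0.7381, giving −½ ln(0.7381) = 0.151838.
1 − 2Q = 0.7002, giving −¼ ln(0.7002) = 0.089097.
d = 0.151838 + 0.089097 = 0.240935.
Under a molecular clock d = 2μt, so t = d/(2μ) = 0.240935 / (2 × 0.0267) = 4.51 Myr.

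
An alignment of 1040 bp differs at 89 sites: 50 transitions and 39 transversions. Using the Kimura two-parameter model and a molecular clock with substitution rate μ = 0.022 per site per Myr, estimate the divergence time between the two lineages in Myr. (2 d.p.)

P = 50/1040 ≈ 0.048077 and Q = 39/1040 = 0.0375.
Under the Kimura two-parameter model, d = −½ ln(1 − 2P − Q) − ¼ ln(1 − 2Q).
1 − 2P − Q = 0.866346, giving −½ ln(0.866346) = 0.071735.
1 − 2Q = 0.925, giving −¼ ln(0.925) = 0.019490.
d = 0.071735 + 0.019490 = 0.091225.
Under a molecular clock d = 2μt, so t = d/(2μ) = 0.091225 / (2 × 0.022) = 2.07 Myr.

2.07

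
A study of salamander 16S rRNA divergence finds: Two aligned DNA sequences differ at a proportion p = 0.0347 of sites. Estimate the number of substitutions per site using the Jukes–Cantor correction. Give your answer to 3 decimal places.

0.036

d = −(3/4) ln(1 − 4p/3) = −0.75 ln(1 − 0.046267) = −0.75 ln(0.953733)
  = −0.75 × (-0.047372) = 0.035529 substitutions/site.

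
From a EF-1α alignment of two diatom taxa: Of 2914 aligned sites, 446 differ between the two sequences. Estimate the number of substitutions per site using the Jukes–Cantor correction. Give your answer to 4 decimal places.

0.1712

p = 446/2914 ≈ 0.153054.
d = −(3/4) ln(1 − 4p/3) = −0.75 ln(1 − 0.204072) = −0.75 ln(0.795928)
  = −0.75 × (-0.228247) = 0.171185 substitutions/site.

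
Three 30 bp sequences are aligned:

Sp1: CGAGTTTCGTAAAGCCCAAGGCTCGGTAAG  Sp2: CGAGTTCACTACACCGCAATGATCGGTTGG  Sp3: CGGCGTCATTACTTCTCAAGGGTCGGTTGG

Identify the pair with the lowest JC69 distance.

Sp1–Sp2: 10/30 differ, p = 0.333, d = 0.441.
Sp1–Sp3: 13/30 differ, p = 0.433, d = 0.647.
Sp2–Sp3: 9/30 differ, p = 0.300, d = 0.383.
The smallest distance is between Sp2 and Sp3.

Sp2 and Sp3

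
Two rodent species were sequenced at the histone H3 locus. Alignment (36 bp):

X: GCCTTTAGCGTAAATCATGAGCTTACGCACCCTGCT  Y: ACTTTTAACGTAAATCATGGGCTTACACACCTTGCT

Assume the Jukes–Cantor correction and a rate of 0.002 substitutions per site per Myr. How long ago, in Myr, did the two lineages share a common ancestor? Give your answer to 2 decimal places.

47.12

The sequences differ at 6 of 36 sites (1, 3, 8, 20, 27, 32), so p = 6/36 ≈ 0.166667.
d = −(3/4) ln(1 − 4p/3) = −0.75 ln(1 − 0.222223) = −0.75 ln(0.777777)
  = −0.75 × (-0.251315) = 0.188486 substitutions/site.
Under a molecular clock d = 2μt, so t = d/(2μ) = 0.188486 / (2 × 0.002) = 47.12 Myr.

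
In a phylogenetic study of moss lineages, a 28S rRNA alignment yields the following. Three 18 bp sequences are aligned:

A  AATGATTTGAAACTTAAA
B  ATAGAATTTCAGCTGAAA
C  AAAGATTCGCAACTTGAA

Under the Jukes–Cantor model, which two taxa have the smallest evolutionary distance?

A and C

A–B: 7/18 differ, p = 0.389, d = 0.548.
A–C: 4/18 differ, p = 0.222, d = 0.264.
B–C: 7/18 differ, p = 0.389, d = 0.548.
The smallest distance is between A and C.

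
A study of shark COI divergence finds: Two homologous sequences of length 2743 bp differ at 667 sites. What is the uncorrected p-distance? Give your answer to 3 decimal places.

p = 667/2743 = 0.243164… ≈ 0.243 (to 3 d.p.).

0.243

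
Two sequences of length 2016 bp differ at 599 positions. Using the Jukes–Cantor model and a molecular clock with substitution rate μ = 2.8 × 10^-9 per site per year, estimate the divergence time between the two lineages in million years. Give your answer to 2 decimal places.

p = 599/2016 ≈ 0.297123.
d = −(3/4) ln(1 − 4p/3) = −0.75 ln(1 − 0.396164) = −0.75 ln(0.603836)
  = −0.75 × (-0.504453) = 0.378340 substitutions/site.
Under a molecular clock d = 2μt, so t = d/(2μ) = 0.378340 / (2 × 2.8 × 10^-9) = 67.56 million years.

67.56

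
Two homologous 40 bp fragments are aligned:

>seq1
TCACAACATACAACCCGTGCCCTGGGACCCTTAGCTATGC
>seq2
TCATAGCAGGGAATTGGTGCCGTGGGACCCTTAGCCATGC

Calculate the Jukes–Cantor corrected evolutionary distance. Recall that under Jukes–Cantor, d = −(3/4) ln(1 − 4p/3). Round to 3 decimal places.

The sequences differ at 10 of 40 sites (4, 6, 9, 10, 11, 14, 15, 16, 22, 36), so p = 10/40 = 0.25.
d = −(3/4) ln(1 − 4p/3) = −0.75 ln(1 − 0.333333) = −0.75 ln(0.666667)
  = −0.75 × (-0.405465) = 0.304099 substitutions/site.

0.304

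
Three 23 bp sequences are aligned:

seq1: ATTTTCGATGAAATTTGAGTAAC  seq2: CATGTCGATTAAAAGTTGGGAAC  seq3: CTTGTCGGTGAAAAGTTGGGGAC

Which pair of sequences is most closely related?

seq2 and seq3

seq1–seq2: 9/23 differ, p = 0.391, d = 0.553.
seq1–seq3: 9/23 differ, p = 0.391, d = 0.553.
seq2–seq3: 4/23 differ, p = 0.174, d = 0.198.
The smallest distance is between seq2 and seq3.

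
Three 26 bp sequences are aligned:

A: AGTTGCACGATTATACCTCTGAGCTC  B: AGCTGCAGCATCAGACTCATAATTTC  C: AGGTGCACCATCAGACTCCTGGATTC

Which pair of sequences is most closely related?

A–B: 11/26 differ, p = 0.423, d = 0.623.
A–C: 9/26 differ, p = 0.346, d = 0.464.
B–C: 6/26 differ, p = 0.231, d = 0.276.
The smallest distance is between B and C.

B and C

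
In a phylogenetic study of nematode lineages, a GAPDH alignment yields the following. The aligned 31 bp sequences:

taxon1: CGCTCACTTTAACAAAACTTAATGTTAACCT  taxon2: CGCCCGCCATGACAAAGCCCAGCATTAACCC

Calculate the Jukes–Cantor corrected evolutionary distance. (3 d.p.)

The sequences differ at 12 of 31 sites, so p = 12/31 ≈ 0.387097.
d = −(3/4) ln(1 − 4p/3) = −0.75 ln(1 − 0.516129) = −0.75 ln(0.483871)
  = −0.75 × (-0.725937) = 0.544453 substitutions/site.

0.544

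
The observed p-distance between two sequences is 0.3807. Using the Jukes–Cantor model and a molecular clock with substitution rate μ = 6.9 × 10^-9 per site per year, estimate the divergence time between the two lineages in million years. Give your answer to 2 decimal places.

38.50

d = −(3/4) ln(1 − 4p/3) = −0.75 ln(1 − 0.5076) = −0.75 ln(0.4924)
  = −0.75 × (-0.708464) = 0.531348 substitutions/site.
Under a molecular clock d = 2μt, so t = d/(2μ) = 0.531348 / (2 × 6.9 × 10^-9) = 38.50 million years.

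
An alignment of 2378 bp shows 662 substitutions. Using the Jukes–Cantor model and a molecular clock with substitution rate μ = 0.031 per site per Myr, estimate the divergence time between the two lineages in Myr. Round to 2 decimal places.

5.61

p = 662/2378 ≈ 0.278385.
d = −(3/4) ln(1 − 4p/3) = −0.75 ln(1 − 0.37118) = −0.75 ln(0.62882)
  = −0.75 × (-0.463910) = 0.347933 substitutions/site.
Under a molecular clock d = 2μt, so t = d/(2μ) = 0.347933 / (2 × 0.031) = 5.61 Myr.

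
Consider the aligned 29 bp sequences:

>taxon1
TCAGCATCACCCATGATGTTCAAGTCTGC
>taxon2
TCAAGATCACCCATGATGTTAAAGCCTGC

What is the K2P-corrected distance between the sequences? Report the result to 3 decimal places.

0.153

Of 29 sites, 2 differences are transitions and 2 are transversions, so P = 2/29 ≈ 0.068966 and Q = 2/29 ≈ 0.068966.
Under the Kimura two-parameter model, d = −½ ln(1 − 2P − Q) − ¼ ln(1 − 2Q).
1 − 2P − Q = 0.793102, giving −½ ln(0.793102) = 0.115902.
1 − 2Q = 0.862068, giving −¼ ln(0.862068) = 0.037105.
d = 0.115902 + 0.037105 = 0.153007.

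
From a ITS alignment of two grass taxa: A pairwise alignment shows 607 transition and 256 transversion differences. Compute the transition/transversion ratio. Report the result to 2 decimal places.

R = 607/256 = 2.371093… ≈ 2.37 (to 2 d.p.).

2.37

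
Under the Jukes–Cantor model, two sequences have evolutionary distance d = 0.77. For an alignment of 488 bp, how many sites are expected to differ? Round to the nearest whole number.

Invert JC69: p = (3/4)(1 − e^(−4d/3)) = 0.75 × (1 − e^(-1.026667)) = 0.75 × (1 − 0.358199) = 0.481351.
Expected differing sites = pL ≈ 0.481351 × 488 = 234.899288 ≈ 235.

235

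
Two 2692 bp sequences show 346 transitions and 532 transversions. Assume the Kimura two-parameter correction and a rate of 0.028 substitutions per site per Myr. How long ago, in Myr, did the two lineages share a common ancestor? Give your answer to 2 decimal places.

7.66

P = 346/2692 ≈ 0.128529 and Q = 532/2692 ≈ 0.197623.
Under the Kimura two-parameter model, d = −½ ln(1 − 2P − Q) − ¼ ln(1 − 2Q).
1 − 2P − Q = 0.545319, giving −½ ln(0.545319) = 0.303192.
1 − 2Q = 0.604754, giving −¼ ln(0.604754) = 0.125733.
d = 0.303192 + 0.125733 = 0.428925.
Under a molecular clock d = 2μt, so t = d/(2μ) = 0.428925 / (2 × 0.028) = 7.66 Myr.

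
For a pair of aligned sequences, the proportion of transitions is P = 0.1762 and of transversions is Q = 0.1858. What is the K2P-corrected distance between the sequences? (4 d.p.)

Under the Kimura two-parameter model, d = −½ ln(1 − 2P − Q) − ¼ ln(1 − 2Q).
1 − 2P − Q = 0.4618, giving −½ ln(0.4618) = 0.386312.
1 − 2Q = 0.6284, giving −¼ ln(0.6284) = 0.116145.
d = 0.386312 + 0.116145 = 0.502457.

0.5025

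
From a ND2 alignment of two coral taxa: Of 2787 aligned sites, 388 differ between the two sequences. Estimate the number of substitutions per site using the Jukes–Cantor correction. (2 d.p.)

p = 388/2787 ≈ 0.139218.
d = −(3/4) ln(1 − 4p/3) = −0.75 ln(1 − 0.185624) = −0.75 ln(0.814376)
  = −0.75 × (-0.205333) = 0.154000 substitutions/site.

0.15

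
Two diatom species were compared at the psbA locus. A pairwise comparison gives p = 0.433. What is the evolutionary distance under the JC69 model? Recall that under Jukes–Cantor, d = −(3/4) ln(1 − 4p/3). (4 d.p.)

0.6459

d = −(3/4) ln(1 − 4p/3) = −0.75 ln(1 − 0.577333) = −0.75 ln(0.422667)
  = −0.75 × (-0.861171) = 0.645878 substitutions/site.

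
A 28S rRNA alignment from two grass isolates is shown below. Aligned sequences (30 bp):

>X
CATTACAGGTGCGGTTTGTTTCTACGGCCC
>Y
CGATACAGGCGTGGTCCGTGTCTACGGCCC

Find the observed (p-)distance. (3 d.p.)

0.233

The sequences differ at 7 of 30 positions (sites 2, 3, 10, 12, 16, 17, 20).
p = 7/30 = 0.233333… ≈ 0.233 (to 3 d.p.).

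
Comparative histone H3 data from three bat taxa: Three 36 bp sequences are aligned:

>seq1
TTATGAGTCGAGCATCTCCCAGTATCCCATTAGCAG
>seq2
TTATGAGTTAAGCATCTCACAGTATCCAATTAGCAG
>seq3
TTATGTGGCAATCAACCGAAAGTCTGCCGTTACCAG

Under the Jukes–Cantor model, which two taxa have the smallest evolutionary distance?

seq1–seq2: 4/36 differ, p = 0.111, d = 0.120.
seq1–seq3: 13/36 differ, p = 0.361, d = 0.493.
seq2–seq3: 13/36 differ, p = 0.361, d = 0.493.
The smallest distance is between seq1 and seq2.

seq1 and seq2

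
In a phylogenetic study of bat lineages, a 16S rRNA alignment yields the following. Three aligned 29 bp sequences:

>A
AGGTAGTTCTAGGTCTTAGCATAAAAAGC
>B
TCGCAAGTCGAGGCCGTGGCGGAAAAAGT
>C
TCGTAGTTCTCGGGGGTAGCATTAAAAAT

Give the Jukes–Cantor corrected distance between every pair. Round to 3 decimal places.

d(A,B) = 0.602, d(A,C) = 0.401, d(B,C) = 0.602

A–B: 12/29 sites differ → p ≈ 0.413793, d = −0.75 ln(1 − 0.551724) = 0.601760 ≈ 0.602.
A–C: 9/29 sites differ → p ≈ 0.310345, d = −0.75 ln(1 − 0.413793) = 0.400562 ≈ 0.401.
B–C: 12/29 sites differ → p ≈ 0.413793, d = −0.75 ln(1 − 0.551724) = 0.601760 ≈ 0.602.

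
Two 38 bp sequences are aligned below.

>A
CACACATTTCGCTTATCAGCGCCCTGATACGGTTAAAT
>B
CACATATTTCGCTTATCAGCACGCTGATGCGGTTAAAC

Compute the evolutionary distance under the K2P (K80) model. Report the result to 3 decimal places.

Of 38 sites, 4 differences are transitions and 1 are transversions, so P = 4/38 ≈ 0.105263 and Q = 1/38 ≈ 0.026316.
Under the Kimura two-parameter model, d = −½ ln(1 − 2P − Q) − ¼ ln(1 − 2Q).
1 − 2P − Q = 0.763158, giving −½ ln(0.763158) = 0.135145.
1 − 2Q = 0.947368, giving −¼ ln(0.947368) = 0.013517.
d = 0.135145 + 0.013517 = 0.148662.

0.149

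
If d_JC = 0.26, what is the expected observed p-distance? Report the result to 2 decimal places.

0.22

p = (3/4)(1 − e^(−4d/3)) = 0.75 × (1 − e^(-0.346667)) = 0.75 × (1 − 0.707041) = 0.219719.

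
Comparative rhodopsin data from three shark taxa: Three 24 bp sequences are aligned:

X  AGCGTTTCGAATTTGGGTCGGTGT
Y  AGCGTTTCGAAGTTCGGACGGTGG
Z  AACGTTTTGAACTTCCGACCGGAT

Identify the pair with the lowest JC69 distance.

X–Y: 4/24 differ, p = 0.167, d = 0.188.
X–Z: 9/24 differ, p = 0.375, d = 0.520.
Y–Z: 8/24 differ, p = 0.333, d = 0.441.
The smallest distance is between X and Y.

X and Y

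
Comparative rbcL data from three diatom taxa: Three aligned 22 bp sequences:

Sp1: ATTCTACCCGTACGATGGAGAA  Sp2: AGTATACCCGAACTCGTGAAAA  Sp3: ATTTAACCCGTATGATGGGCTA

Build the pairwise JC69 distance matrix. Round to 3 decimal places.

d(Sp1,Sp2) = 0.497, d(Sp1,Sp3) = 0.339, d(Sp2,Sp3) = 0.974

Sp1–Sp2: 8/22 sites differ → p ≈ 0.363636, d = −0.75 ln(1 − 0.484848) = 0.497470 ≈ 0.497.
Sp1–Sp3: 6/22 sites differ → p ≈ 0.272727, d = −0.75 ln(1 − 0.363636) = 0.338988 ≈ 0.339.
Sp2–Sp3: 12/22 sites differ → p ≈ 0.545455, d = −0.75 ln(1 − 0.727273) = 0.974463 ≈ 0.974.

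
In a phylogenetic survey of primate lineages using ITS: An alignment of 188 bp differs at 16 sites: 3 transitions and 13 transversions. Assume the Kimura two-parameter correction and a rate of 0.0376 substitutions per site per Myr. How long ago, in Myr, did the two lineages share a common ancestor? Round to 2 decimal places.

1.20

P = 3/188 ≈ 0.015957 and Q = 13/188 ≈ 0.069149.
Under the Kimura two-parameter model, d = −½ ln(1 − 2P − Q) − ¼ ln(1 − 2Q).
1 − 2P − Q = 0.898937, giving −½ ln(0.898937) = 0.053271.
1 − 2Q = 0.861702, giving −¼ ln(0.861702) = 0.037211.
d = 0.053271 + 0.037211 = 0.090482.
Under a molecular clock d = 2μt, so t = d/(2μ) = 0.090482 / (2 × 0.0376) = 1.20 Myr.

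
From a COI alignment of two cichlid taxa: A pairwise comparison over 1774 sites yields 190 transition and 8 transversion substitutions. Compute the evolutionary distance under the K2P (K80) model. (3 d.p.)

0.126

P = 190/1774 ≈ 0.107103 and Q = 8/1774 ≈ 0.00451.
Under the Kimura two-parameter model, d = −½ ln(1 − 2P − Q) − ¼ ln(1 − 2Q).
1 − 2P − Q = 0.781284, giving −½ ln(0.781284) = 0.123408.
1 − 2Q = 0.99098, giving −¼ ln(0.99098) = 0.002265.
d = 0.123408 + 0.002265 = 0.125673.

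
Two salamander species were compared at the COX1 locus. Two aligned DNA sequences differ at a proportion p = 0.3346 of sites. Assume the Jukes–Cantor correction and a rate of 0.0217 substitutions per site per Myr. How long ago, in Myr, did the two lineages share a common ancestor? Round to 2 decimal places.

d = −(3/4) ln(1 − 4p/3) = −0.75 ln(1 − 0.446133) = −0.75 ln(0.553867)
  = −0.75 × (-0.590831) = 0.443123 substitutions/site.
Under a molecular clock d = 2μt, so t = d/(2μ) = 0.443123 / (2 × 0.0217) = 10.21 Myr.

10.21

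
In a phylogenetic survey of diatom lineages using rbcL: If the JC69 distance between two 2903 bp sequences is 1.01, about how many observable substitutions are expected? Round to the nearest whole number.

1611

Invert JC69: p = (3/4)(1 − e^(−4d/3)) = 0.75 × (1 − e^(-1.346667)) = 0.75 × (1 − 0.260106) = 0.554921.
Expected differing sites = pL ≈ 0.554921 × 2903 = 1610.935663 ≈ 1611.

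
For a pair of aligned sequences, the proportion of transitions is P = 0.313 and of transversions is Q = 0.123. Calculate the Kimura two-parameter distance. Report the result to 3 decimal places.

Under the Kimura two-parameter model, d = −½ ln(1 − 2P − Q) − ¼ ln(1 − 2Q).
1 − 2P − Q = 0.251, giving −½ ln(0.251) = 0.691151.
1 − 2Q = 0.754, giving −¼ ln(0.754) = 0.070591.
d = 0.691151 + 0.070591 = 0.761742.

0.762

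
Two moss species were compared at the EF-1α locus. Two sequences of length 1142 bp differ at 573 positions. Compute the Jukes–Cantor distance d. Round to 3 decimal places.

p = 573/1142 ≈ 0.501751.
d = −(3/4) ln(1 − 4p/3) = −0.75 ln(1 − 0.669001) = −0.75 ln(0.330999)
  = −0.75 × (-1.105640) = 0.829230 substitutions/site.

0.829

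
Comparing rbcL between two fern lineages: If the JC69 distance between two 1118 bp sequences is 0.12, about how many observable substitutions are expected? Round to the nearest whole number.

124

Invert JC69: p = (3/4)(1 − e^(−4d/3)) = 0.75 × (1 − e^(-0.16)) = 0.75 × (1 − 0.852144) = 0.110892.
Expected differing sites = pL ≈ 0.110892 × 1118 = 123.977256 ≈ 124.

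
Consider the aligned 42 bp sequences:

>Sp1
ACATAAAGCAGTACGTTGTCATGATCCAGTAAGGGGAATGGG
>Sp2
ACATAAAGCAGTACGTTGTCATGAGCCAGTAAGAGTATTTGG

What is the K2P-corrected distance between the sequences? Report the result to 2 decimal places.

Of 42 sites, 1 differences are transitions and 4 are transversions, so P = 1/42 ≈ 0.02381 and Q = 4/42 ≈ 0.095238.
Under the Kimura two-parameter model, d = −½ ln(1 − 2P − Q) − ¼ ln(1 − 2Q).
1 − 2P − Q = 0.857142, giving −½ ln(0.857142) = 0.077076.
1 − 2Q = 0.809524, giving −¼ ln(0.809524) = 0.052827.
d = 0.077076 + 0.052827 = 0.129903.

0.13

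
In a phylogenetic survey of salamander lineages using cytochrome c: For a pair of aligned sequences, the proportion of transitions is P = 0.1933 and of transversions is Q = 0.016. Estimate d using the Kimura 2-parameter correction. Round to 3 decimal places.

Under the Kimura two-parameter model, d = −½ ln(1 − 2P − Q) − ¼ ln(1 − 2Q).
1 − 2P − Q = 0.5974, giving −½ ln(0.5974) = 0.257584.
1 − 2Q = 0.968, giving −¼ ln(0.968) = 0.008131.
d = 0.257584 + 0.008131 = 0.265715.

0.266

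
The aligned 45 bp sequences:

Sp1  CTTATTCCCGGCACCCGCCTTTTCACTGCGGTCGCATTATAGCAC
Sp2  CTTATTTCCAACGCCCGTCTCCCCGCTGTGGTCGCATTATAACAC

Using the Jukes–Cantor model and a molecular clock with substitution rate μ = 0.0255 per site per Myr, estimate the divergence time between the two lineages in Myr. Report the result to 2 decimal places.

The sequences differ at 11 of 45 sites, so p = 11/45 ≈ 0.244444.
d = −(3/4) ln(1 − 4p/3) = −0.75 ln(1 − 0.325925) = −0.75 ln(0.674075)
  = −0.75 × (-0.394414) = 0.295811 substitutions/site.
Under a molecular clock d = 2μt, so t = d/(2μ) = 0.295811 / (2 × 0.0255) = 5.80 Myr.

5.80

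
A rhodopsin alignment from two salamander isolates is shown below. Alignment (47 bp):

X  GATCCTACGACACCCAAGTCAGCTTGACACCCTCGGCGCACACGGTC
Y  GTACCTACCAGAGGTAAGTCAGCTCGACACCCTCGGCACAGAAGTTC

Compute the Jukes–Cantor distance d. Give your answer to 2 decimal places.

The sequences differ at 12 of 47 sites, so p = 12/47 ≈ 0.255319.
d = −(3/4) ln(1 − 4p/3) = −0.75 ln(1 − 0.340425) = −0.75 ln(0.659575)
  = −0.75 × (-0.416160) = 0.312120 substitutions/site.

0.31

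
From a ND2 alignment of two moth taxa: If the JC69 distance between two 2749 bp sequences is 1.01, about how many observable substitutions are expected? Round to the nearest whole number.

Invert JC69: p = (3/4)(1 − e^(−4d/3)) = 0.75 × (1 − e^(-1.346667)) = 0.75 × (1 − 0.260106) = 0.554921.
Expected differing sites = pL ≈ 0.554921 × 2749 = 1525.477829 ≈ 1525.

1525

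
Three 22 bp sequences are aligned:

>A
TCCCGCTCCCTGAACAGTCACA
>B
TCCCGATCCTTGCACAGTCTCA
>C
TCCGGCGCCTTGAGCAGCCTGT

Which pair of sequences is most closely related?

A and B

A–B: 4/22 differ, p = 0.182, d = 0.208.
A–C: 8/22 differ, p = 0.364, d = 0.497.
B–C: 8/22 differ, p = 0.364, d = 0.497.
The smallest distance is between A and B.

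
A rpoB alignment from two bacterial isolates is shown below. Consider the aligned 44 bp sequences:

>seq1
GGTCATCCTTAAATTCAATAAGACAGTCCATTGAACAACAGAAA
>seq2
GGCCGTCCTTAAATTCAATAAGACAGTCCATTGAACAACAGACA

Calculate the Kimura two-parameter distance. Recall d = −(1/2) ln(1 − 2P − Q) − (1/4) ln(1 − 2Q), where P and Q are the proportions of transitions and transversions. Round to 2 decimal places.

Of 44 sites, 2 differences are transitions and 1 are transversions, so P = 2/44 ≈ 0.045455 and Q = 1/44 ≈ 0.022727.
Under the Kimura two-parameter model, d = −½ ln(1 − 2P − Q) − ¼ ln(1 − 2Q).
1 − 2P − Q = 0.886363, giving −½ ln(0.886363) = 0.060314.
1 − 2Q = 0.954546, giving −¼ ln(0.954546) = 0.011630.
d = 0.060314 + 0.011630 = 0.071944.

0.07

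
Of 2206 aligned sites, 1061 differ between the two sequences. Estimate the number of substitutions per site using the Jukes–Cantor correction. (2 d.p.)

p = 1061/2206 ≈ 0.480961.
d = −(3/4) ln(1 − 4p/3) = −0.75 ln(1 − 0.641281) = −0.75 ln(0.358719)
  = −0.75 × (-1.025216) = 0.768912 substitutions/site.

0.77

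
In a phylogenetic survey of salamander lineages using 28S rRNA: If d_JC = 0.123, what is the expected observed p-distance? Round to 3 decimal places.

p = (3/4)(1 − e^(−4d/3)) = 0.75 × (1 − e^(-0.164)) = 0.75 × (1 − 0.848742) = 0.113444.

0.113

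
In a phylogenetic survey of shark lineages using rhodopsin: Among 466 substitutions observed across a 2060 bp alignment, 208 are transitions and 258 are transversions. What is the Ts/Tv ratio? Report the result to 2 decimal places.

0.81

R = 208/258 = 0.806201… ≈ 0.81 (to 2 d.p.).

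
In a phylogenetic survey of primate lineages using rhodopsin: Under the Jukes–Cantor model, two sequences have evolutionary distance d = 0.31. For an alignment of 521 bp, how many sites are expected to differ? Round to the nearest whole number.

Invert JC69: p = (3/4)(1 − e^(−4d/3)) = 0.75 × (1 − e^(-0.413333)) = 0.75 × (1 − 0.661442) = 0.253919.
Expected differing sites = pL ≈ 0.253919 × 521 = 132.291799 ≈ 132.

132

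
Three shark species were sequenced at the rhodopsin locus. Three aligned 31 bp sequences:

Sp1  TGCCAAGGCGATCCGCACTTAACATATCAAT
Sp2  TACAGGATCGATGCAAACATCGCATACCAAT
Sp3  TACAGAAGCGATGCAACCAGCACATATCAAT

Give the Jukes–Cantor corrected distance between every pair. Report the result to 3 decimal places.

d(Sp1,Sp2) = 0.614, d(Sp1,Sp3) = 0.481, d(Sp2,Sp3) = 0.224

Sp1–Sp2: 13/31 sites differ → p ≈ 0.419355, d = −0.75 ln(1 − 0.55914) = 0.614271 ≈ 0.614.
Sp1–Sp3: 11/31 sites differ → p ≈ 0.354839, d = −0.75 ln(1 − 0.473119) = 0.480585 ≈ 0.481.
Sp2–Sp3: 6/31 sites differ → p ≈ 0.193548, d = −0.75 ln(1 − 0.258064) = 0.223869 ≈ 0.224.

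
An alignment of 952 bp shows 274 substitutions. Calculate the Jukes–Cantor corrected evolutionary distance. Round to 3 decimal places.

p = 274/952 ≈ 0.287815.
d = −(3/4) ln(1 − 4p/3) = −0.75 ln(1 − 0.383753) = −0.75 ln(0.616247)
  = −0.75 × (-0.484107) = 0.363080 substitutions/site.

0.363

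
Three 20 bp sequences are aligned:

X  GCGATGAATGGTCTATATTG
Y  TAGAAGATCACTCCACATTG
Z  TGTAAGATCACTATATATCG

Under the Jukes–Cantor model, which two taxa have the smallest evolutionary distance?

X–Y: 9/20 differ, p = 0.450, d = 0.687.
X–Z: 10/20 differ, p = 0.500, d = 0.824.
Y–Z: 6/20 differ, p = 0.300, d = 0.383.
The smallest distance is between Y and Z.

Y and Z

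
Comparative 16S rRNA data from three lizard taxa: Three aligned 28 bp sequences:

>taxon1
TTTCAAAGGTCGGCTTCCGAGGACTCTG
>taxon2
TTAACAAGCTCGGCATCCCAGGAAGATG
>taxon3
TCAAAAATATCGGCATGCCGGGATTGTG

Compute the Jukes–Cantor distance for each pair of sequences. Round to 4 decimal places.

taxon1–taxon2: 9/28 sites differ → p ≈ 0.321429, d = −0.75 ln(1 − 0.428572) = 0.419713 ≈ 0.4197.
taxon1–taxon3: 11/28 sites differ → p ≈ 0.392857, d = −0.75 ln(1 − 0.523809) = 0.556452 ≈ 0.5565.
taxon2–taxon3: 9/28 sites differ → p ≈ 0.321429, d = −0.75 ln(1 − 0.428572) = 0.419713 ≈ 0.4197.

d(taxon1,taxon2) = 0.4197, d(taxon1,taxon3) = 0.5565, d(taxon2,taxon3) = 0.4197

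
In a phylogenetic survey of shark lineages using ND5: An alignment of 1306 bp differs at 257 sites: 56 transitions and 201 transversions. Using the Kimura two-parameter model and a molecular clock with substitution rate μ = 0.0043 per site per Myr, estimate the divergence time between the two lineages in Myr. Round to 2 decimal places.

26.62

P = 56/1306 ≈ 0.042879 and Q = 201/1306 ≈ 0.153905.
Under the Kimura two-parameter model, d = −½ ln(1 − 2P − Q) − ¼ ln(1 − 2Q).
1 − 2P − Q = 0.760337, giving −½ ln(0.760337) = 0.136997.
1 − 2Q = 0.69219, giving −¼ ln(0.69219) = 0.091974.
d = 0.136997 + 0.091974 = 0.228971.
Under a molecular clock d = 2μt, so t = d/(2μ) = 0.228971 / (2 × 0.0043) = 26.62 Myr.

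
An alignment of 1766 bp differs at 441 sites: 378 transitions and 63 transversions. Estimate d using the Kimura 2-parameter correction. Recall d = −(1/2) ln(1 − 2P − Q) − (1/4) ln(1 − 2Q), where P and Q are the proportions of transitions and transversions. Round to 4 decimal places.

P = 378/1766 ≈ 0.214043 and Q = 63/1766 ≈ 0.035674.
Under the Kimura two-parameter model, d = −½ ln(1 − 2P − Q) − ¼ ln(1 − 2Q).
1 − 2P − Q = 0.53624, giving −½ ln(0.53624) = 0.311587.
1 − 2Q = 0.928652, giving −¼ ln(0.928652) = 0.018505.
d = 0.311587 + 0.018505 = 0.330092.

0.3301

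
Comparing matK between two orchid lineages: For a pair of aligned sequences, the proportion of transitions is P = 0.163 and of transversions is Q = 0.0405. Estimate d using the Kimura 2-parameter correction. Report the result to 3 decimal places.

Under the Kimura two-parameter model, d = −½ ln(1 − 2P − Q) − ¼ ln(1 − 2Q).
1 − 2P − Q = 0.6335, giving −½ ln(0.6335) = 0.228248.
1 − 2Q = 0.919, giving −¼ ln(0.919) = 0.021117.
d = 0.228248 + 0.021117 = 0.249365.

0.249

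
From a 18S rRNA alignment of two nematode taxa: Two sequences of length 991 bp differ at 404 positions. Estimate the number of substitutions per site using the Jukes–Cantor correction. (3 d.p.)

p = 404/991 ≈ 0.407669.
d = −(3/4) ln(1 − 4p/3) = −0.75 ln(1 − 0.543559) = −0.75 ln(0.456441)
  = −0.75 × (-0.784296) = 0.588222 substitutions/site.

0.588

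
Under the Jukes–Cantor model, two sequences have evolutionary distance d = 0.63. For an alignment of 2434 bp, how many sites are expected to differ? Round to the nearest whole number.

1037

Invert JC69: p = (3/4)(1 − e^(−4d/3)) = 0.75 × (1 − e^(-0.84)) = 0.75 × (1 − 0.431711) = 0.426217.
Expected differing sites = pL ≈ 0.426217 × 2434 = 1037.412178 ≈ 1037.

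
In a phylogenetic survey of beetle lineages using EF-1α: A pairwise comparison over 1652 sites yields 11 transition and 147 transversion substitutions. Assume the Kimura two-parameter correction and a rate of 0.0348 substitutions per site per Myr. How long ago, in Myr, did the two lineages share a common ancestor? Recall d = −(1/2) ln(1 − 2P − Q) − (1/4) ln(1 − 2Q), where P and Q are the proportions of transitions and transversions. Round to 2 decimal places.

P = 11/1652 ≈ 0.006659 and Q = 147/1652 ≈ 0.088983.
Under the Kimura two-parameter model, d = −½ ln(1 − 2P − Q) − ¼ ln(1 − 2Q).
1 − 2P − Q = 0.897699, giving −½ ln(0.897699) = 0.053960.
1 − 2Q = 0.822034, giving −¼ ln(0.822034) = 0.048993.
d = 0.053960 + 0.048993 = 0.102953.
Under a molecular clock d = 2μt, so t = d/(2μ) = 0.102953 / (2 × 0.0348) = 1.48 Myr.

1.48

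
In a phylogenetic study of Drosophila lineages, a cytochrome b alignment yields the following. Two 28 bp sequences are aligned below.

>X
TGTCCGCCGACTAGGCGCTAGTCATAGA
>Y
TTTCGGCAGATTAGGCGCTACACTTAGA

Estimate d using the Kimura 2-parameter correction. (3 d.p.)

Of 28 sites, 1 differences are transitions and 6 are transversions, so P = 1/28 ≈ 0.035714 and Q = 6/28 ≈ 0.214286.
Under the Kimura two-parameter model, d = −½ ln(1 − 2P − Q) − ¼ ln(1 − 2Q).
1 − 2P − Q = 0.714286, giving −½ ln(0.714286) = 0.168236.
1 − 2Q = 0.571428, giving −¼ ln(0.571428) = 0.139904.
d = 0.168236 + 0.139904 = 0.308140.

0.308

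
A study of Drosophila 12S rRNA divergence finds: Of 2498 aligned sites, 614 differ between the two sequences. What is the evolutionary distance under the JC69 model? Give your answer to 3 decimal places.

0.298

p = 614/2498 ≈ 0.245797.
d = −(3/4) ln(1 − 4p/3) = −0.75 ln(1 − 0.327729) = −0.75 ln(0.672271)
  = −0.75 × (-0.397094) = 0.297821 substitutions/site.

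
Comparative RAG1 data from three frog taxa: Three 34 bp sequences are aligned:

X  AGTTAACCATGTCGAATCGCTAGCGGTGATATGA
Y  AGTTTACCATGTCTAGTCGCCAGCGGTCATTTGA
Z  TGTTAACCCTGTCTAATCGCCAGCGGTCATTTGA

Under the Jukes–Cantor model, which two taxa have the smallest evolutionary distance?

X–Y: 6/34 differ, p = 0.176, d = 0.201.
X–Z: 6/34 differ, p = 0.176, d = 0.201.
Y–Z: 4/34 differ, p = 0.118, d = 0.128.
The smallest distance is between Y and Z.

Y and Z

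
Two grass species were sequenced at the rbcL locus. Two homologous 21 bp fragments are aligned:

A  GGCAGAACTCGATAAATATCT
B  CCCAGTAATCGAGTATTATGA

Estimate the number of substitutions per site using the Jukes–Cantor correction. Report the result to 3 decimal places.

0.635

The sequences differ at 9 of 21 sites (1, 2, 6, 8, 13, 14, 16, 20, 21), so p = 9/21 ≈ 0.428571.
d = −(3/4) ln(1 − 4p/3) = −0.75 ln(1 − 0.571428) = −0.75 ln(0.428572)
  = −0.75 × (-0.847297) = 0.635473 substitutions/site.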